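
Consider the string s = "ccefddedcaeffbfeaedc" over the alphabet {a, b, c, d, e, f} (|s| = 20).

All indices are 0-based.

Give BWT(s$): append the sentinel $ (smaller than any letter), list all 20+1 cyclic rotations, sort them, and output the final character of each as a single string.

cecfdd$ceefdfadcafebe

rank  rotation               last
    0  $ccefddedcaeffbfeaedc  c
    1  aedc$ccefddedcaeffbfe  e
    2  aeffbfeaedc$ccefddedc  c
    3  bfeaedc$ccefddedcaeff  f
    4  c$ccefddedcaeffbfeaed  d
    5  caeffbfeaedc$ccefdded  d
    6  ccefddedcaeffbfeaedc$  $
    7  cefddedcaeffbfeaedc$c  c
    8  dc$ccefddedcaeffbfeae  e
    9  dcaeffbfeaedc$ccefdde  e
   10  ddedcaeffbfeaedc$ccef  f
   11  dedcaeffbfeaedc$ccefd  d
   12  eaedc$ccefddedcaeffbf  f
   13  edc$ccefddedcaeffbfea  a
   14  edcaeffbfeaedc$ccefdd  d
   15  efddedcaeffbfeaedc$cc  c
   16  effbfeaedc$ccefddedca  a
   17  fbfeaedc$ccefddedcaef  f
   18  fddedcaeffbfeaedc$cce  e
   19  feaedc$ccefddedcaeffb  b
   20  ffbfeaedc$ccefddedcae  e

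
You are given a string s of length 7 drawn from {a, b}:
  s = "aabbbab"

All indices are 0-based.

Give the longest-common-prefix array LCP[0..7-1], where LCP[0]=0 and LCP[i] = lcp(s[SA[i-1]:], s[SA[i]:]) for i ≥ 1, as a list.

rank→(start, suffix):
  0 → (0, 'aabbbab')
  1 → (5, 'ab')
  2 → (1, 'abbbab')
  3 → (6, 'b')
  4 → (4, 'bab')
  5 → (3, 'bbab')
  6 → (2, 'bbbab')

SA = [0, 5, 1, 6, 4, 3, 2]
i: (SA[i-1],SA[i]) lcp shared
  1: (0,5) 1 'a'
  2: (5,1) 2 'ab'
  3: (1,6) 0 ''
  4: (6,4) 1 'b'
  5: (4,3) 1 'b'
  6: (3,2) 2 'bb'

[0, 1, 2, 0, 1, 1, 2]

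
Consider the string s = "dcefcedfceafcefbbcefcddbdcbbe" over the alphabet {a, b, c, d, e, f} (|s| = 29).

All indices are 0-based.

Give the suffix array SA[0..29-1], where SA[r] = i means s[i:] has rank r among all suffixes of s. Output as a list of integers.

[10, 15, 26, 16, 23, 27, 25, 20, 8, 4, 12, 17, 1, 22, 24, 0, 21, 6, 28, 9, 5, 13, 18, 2, 14, 19, 7, 3, 11]

rank→(start, suffix):
  0 → (10, 'afcefbbcefcddbdcbbe')
  1 → (15, 'bbcefcddbdcbbe')
  2 → (26, 'bbe')
  3 → (16, 'bcefcddbdcbbe')
  4 → (23, 'bdcbbe')
  5 → (27, 'be')
  6 → (25, 'cbbe')
  7 → (20, 'cddbdcbbe')
  8 → (8, 'ceafcefbbcefcddbdcbbe')
  9 → (4, 'cedfceafcefbbcefcddbdcbbe')
  10 → (12, 'cefbbcefcddbdcbbe')
  11 → (17, 'cefcddbdcbbe')
  12 → (1, 'cefcedfceafcefbbcefcddbdcbbe')
  13 → (22, 'dbdcbbe')
  14 → (24, 'dcbbe')
  15 → (0, 'dcefcedfceafcefbbcefcddbdcbbe')
  16 → (21, 'ddbdcbbe')
  17 → (6, 'dfceafcefbbcefcddbdcbbe')
  18 → (28, 'e')
  19 → (9, 'eafcefbbcefcddbdcbbe')
  20 → (5, 'edfceafcefbbcefcddbdcbbe')
  21 → (13, 'efbbcefcddbdcbbe')
  22 → (18, 'efcddbdcbbe')
  23 → (2, 'efcedfceafcefbbcefcddbdcbbe')
  24 → (14, 'fbbcefcddbdcbbe')
  25 → (19, 'fcddbdcbbe')
  26 → (7, 'fceafcefbbcefcddbdcbbe')
  27 → (3, 'fcedfceafcefbbcefcddbdcbbe')
  28 → (11, 'fcefbbcefcddbdcbbe')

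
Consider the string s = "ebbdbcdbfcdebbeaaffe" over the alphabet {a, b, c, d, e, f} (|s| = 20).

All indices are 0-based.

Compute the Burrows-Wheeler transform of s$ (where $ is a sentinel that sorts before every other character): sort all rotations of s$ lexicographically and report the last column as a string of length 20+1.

eeaeedbbdbfbccfb$dbfa

rank  rotation               last
    0  $ebbdbcdbfcdebbeaaffe  e
    1  aaffe$ebbdbcdbfcdebbe  e
    2  affe$ebbdbcdbfcdebbea  a
    3  bbdbcdbfcdebbeaaffe$e  e
    4  bbeaaffe$ebbdbcdbfcde  e
    5  bcdbfcdebbeaaffe$ebbd  d
    6  bdbcdbfcdebbeaaffe$eb  b
    7  beaaffe$ebbdbcdbfcdeb  b
    8  bfcdebbeaaffe$ebbdbcd  d
    9  cdbfcdebbeaaffe$ebbdb  b
   10  cdebbeaaffe$ebbdbcdbf  f
   11  dbcdbfcdebbeaaffe$ebb  b
   12  dbfcdebbeaaffe$ebbdbc  c
   13  debbeaaffe$ebbdbcdbfc  c
   14  e$ebbdbcdbfcdebbeaaff  f
   15  eaaffe$ebbdbcdbfcdebb  b
   16  ebbdbcdbfcdebbeaaffe$  $
   17  ebbeaaffe$ebbdbcdbfcd  d
   18  fcdebbeaaffe$ebbdbcdb  b
   19  fe$ebbdbcdbfcdebbeaaf  f
   20  ffe$ebbdbcdbfcdebbeaa  a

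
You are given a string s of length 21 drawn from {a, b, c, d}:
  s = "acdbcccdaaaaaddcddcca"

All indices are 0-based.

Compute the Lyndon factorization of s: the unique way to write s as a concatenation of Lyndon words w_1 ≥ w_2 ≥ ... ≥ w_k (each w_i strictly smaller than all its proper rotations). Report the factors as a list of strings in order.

emit factor 1: 'acdbcccd' (i=0, period=8)
emit factor 2: 'aaaaaddcddcc' (i=8, period=12)
emit factor 3: 'a' (i=20, period=1)

["acdbcccd", "aaaaaddcddcc", "a"]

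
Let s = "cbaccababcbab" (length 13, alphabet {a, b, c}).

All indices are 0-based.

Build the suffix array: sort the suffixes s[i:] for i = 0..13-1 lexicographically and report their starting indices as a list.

rank | idx | suffix
   0 |  11 | ab
   1 |   5 | ababcbab
   2 |   7 | abcbab
   3 |   2 | accababcbab
   4 |  12 | b
   5 |  10 | bab
   6 |   6 | babcbab
   7 |   1 | baccababcbab
   8 |   8 | bcbab
   9 |   4 | cababcbab
  10 |   9 | cbab
  11 |   0 | cbaccababcbab
  12 |   3 | ccababcbab

[11, 5, 7, 2, 12, 10, 6, 1, 8, 4, 9, 0, 3]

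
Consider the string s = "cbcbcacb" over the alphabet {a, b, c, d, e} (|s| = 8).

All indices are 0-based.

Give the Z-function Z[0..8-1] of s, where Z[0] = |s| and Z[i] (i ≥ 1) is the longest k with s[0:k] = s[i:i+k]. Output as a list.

Z[0]=8
i=1: i≥r, start 0; Z[1]=0
i=2: i≥r, start 0; Z[2]=3 grow→box=[2,5)
i=3: min(r-i=2, Z[1]=0)=0; Z[3]=0
i=4: min(r-i=1, Z[2]=3)=1; Z[4]=1
i=5: i≥r, start 0; Z[5]=0
i=6: i≥r, start 0; Z[6]=2 grow→box=[6,8)
i=7: min(r-i=1, Z[1]=0)=0; Z[7]=0

[8, 0, 3, 0, 1, 0, 2, 0]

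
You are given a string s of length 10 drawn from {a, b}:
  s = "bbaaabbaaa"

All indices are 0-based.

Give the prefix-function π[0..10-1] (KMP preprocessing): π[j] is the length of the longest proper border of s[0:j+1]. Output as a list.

[0, 1, 0, 0, 0, 1, 2, 3, 4, 5]

π[0] = 0
j=1 s[j]='b': π[1]=1 (border 'b')
j=2 s[j]='a': k: 1→0; π[2]=0 (border '')
j=3 s[j]='a': π[3]=0 (border '')
j=4 s[j]='a': π[4]=0 (border '')
j=5 s[j]='b': π[5]=1 (border 'b')
j=6 s[j]='b': π[6]=2 (border 'bb')
j=7 s[j]='a': π[7]=3 (border 'bba')
j=8 s[j]='a': π[8]=4 (border 'bbaa')
j=9 s[j]='a': π[9]=5 (border 'bbaaa')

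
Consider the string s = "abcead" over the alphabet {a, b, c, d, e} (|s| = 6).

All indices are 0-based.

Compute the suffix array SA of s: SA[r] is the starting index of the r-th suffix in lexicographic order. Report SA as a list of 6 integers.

rank | idx | suffix
   0 |   0 | abcead
   1 |   4 | ad
   2 |   1 | bcead
   3 |   2 | cead
   4 |   5 | d
   5 |   3 | ead

[0, 4, 1, 2, 5, 3]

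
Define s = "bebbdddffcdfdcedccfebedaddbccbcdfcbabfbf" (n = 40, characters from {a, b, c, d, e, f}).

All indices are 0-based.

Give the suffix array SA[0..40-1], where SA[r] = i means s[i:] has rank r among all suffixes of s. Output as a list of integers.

[35, 23, 34, 2, 26, 29, 3, 0, 20, 38, 36, 33, 28, 27, 16, 30, 9, 13, 17, 22, 25, 15, 12, 24, 4, 5, 31, 10, 6, 1, 19, 21, 14, 39, 37, 32, 8, 11, 18, 7]

sorted suffixes:
  #0 SA[0]=35  'abfbf'
  #1 SA[1]=23  'addbccbcdfcbabfbf'
  #2 SA[2]=34  'babfbf'
  #3 SA[3]=2  'bbdddffcdfdcedccfebedaddbccbcdfcbabfbf'
  #4 SA[4]=26  'bccbcdfcbabfbf'
  #5 SA[5]=29  'bcdfcbabfbf'
  #6 SA[6]=3  'bdddffcdfdcedccfebedaddbccbcdfcbabfbf'
  #7 SA[7]=0  'bebbdddffcdfdcedccfebedaddbccbcdfcbabfbf'
  #8 SA[8]=20  'bedaddbccbcdfcbabfbf'
  #9 SA[9]=38  'bf'
  #10 SA[10]=36  'bfbf'
  #11 SA[11]=33  'cbabfbf'
  #12 SA[12]=28  'cbcdfcbabfbf'
  #13 SA[13]=27  'ccbcdfcbabfbf'
  #14 SA[14]=16  'ccfebedaddbccbcdfcbabfbf'
  #15 SA[15]=30  'cdfcbabfbf'
  #16 SA[16]=9  'cdfdcedccfebedaddbccbcdfcbabfbf'
  #17 SA[17]=13  'cedccfebedaddbccbcdfcbabfbf'
  #18 SA[18]=17  'cfebedaddbccbcdfcbabfbf'
  #19 SA[19]=22  'daddbccbcdfcbabfbf'
  #20 SA[20]=25  'dbccbcdfcbabfbf'
  #21 SA[21]=15  'dccfebedaddbccbcdfcbabfbf'
  #22 SA[22]=12  'dcedccfebedaddbccbcdfcbabfbf'
  #23 SA[23]=24  'ddbccbcdfcbabfbf'
  #24 SA[24]=4  'dddffcdfdcedccfebedaddbccbcdfcbabfbf'
  #25 SA[25]=5  'ddffcdfdcedccfebedaddbccbcdfcbabfbf'
  #26 SA[26]=31  'dfcbabfbf'
  #27 SA[27]=10  'dfdcedccfebedaddbccbcdfcbabfbf'
  #28 SA[28]=6  'dffcdfdcedccfebedaddbccbcdfcbabfbf'
  #29 SA[29]=1  'ebbdddffcdfdcedccfebedaddbccbcdfcbabfbf'
  #30 SA[30]=19  'ebedaddbccbcdfcbabfbf'
  #31 SA[31]=21  'edaddbccbcdfcbabfbf'
  #32 SA[32]=14  'edccfebedaddbccbcdfcbabfbf'
  #33 SA[33]=39  'f'
  #34 SA[34]=37  'fbf'
  #35 SA[35]=32  'fcbabfbf'
  #36 SA[36]=8  'fcdfdcedccfebedaddbccbcdfcbabfbf'
  #37 SA[37]=11  'fdcedccfebedaddbccbcdfcbabfbf'
  #38 SA[38]=18  'febedaddbccbcdfcbabfbf'
  #39 SA[39]=7  'ffcdfdcedccfebedaddbccbcdfcbabfbf'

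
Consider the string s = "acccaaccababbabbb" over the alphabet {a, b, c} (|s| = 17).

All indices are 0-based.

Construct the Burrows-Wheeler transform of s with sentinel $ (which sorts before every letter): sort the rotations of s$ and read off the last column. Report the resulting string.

bccbba$babbaacccaa

rank  rotation            last
    0  $acccaaccababbabbb  b
    1  aaccababbabbb$accc  c
    2  ababbabbb$acccaacc  c
    3  abbabbb$acccaaccab  b
    4  abbb$acccaaccababb  b
    5  accababbabbb$accca  a
    6  acccaaccababbabbb$  $
    7  b$acccaaccababbabb  b
    8  babbabbb$acccaacca  a
    9  babbb$acccaaccabab  b
   10  bb$acccaaccababbab  b
   11  bbabbb$acccaaccaba  a
   12  bbb$acccaaccababba  a
   13  caaccababbabbb$acc  c
   14  cababbabbb$acccaac  c
   15  ccaaccababbabbb$ac  c
   16  ccababbabbb$acccaa  a
   17  cccaaccababbabbb$a  a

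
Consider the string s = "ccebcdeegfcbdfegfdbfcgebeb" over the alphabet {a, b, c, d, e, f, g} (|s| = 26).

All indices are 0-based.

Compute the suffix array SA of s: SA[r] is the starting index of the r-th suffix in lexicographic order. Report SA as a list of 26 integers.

rank | idx | suffix
   0 |  25 | b
   1 |   3 | bcdeegfcbdfegfdbfcgebeb
   2 |  11 | bdfegfdbfcgebeb
   3 |  23 | beb
   4 |  18 | bfcgebeb
   5 |  10 | cbdfegfdbfcgebeb
   6 |   0 | ccebcdeegfcbdfegfdbfcgebeb
   7 |   4 | cdeegfcbdfegfdbfcgebeb
   8 |   1 | cebcdeegfcbdfegfdbfcgebeb
   9 |  20 | cgebeb
  10 |  17 | dbfcgebeb
  11 |   5 | deegfcbdfegfdbfcgebeb
  12 |  12 | dfegfdbfcgebeb
  13 |  24 | eb
  14 |   2 | ebcdeegfcbdfegfdbfcgebeb
  15 |  22 | ebeb
  16 |   6 | eegfcbdfegfdbfcgebeb
  17 |   7 | egfcbdfegfdbfcgebeb
  18 |  14 | egfdbfcgebeb
  19 |   9 | fcbdfegfdbfcgebeb
  20 |  19 | fcgebeb
  21 |  16 | fdbfcgebeb
  22 |  13 | fegfdbfcgebeb
  23 |  21 | gebeb
  24 |   8 | gfcbdfegfdbfcgebeb
  25 |  15 | gfdbfcgebeb

[25, 3, 11, 23, 18, 10, 0, 4, 1, 20, 17, 5, 12, 24, 2, 22, 6, 7, 14, 9, 19, 16, 13, 21, 8, 15]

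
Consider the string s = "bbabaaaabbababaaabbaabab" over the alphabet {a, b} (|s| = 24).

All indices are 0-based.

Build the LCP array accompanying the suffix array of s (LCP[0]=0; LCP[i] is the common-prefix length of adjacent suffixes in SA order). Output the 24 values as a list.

rank | idx | suffix
   0 |   4 | aaaabbababaaabbaabab
   1 |  14 | aaabbaabab
   2 |   5 | aaabbababaaabbaabab
   3 |  19 | aabab
   4 |  15 | aabbaabab
   5 |   6 | aabbababaaabbaabab
   6 |  22 | ab
   7 |   2 | abaaaabbababaaabbaabab
   8 |  12 | abaaabbaabab
   9 |  20 | abab
  10 |  10 | ababaaabbaabab
  11 |  16 | abbaabab
  12 |   7 | abbababaaabbaabab
  13 |  23 | b
  14 |   3 | baaaabbababaaabbaabab
  15 |  13 | baaabbaabab
  16 |  18 | baabab
  17 |  21 | bab
  18 |   1 | babaaaabbababaaabbaabab
  19 |  11 | babaaabbaabab
  20 |   9 | bababaaabbaabab
  21 |  17 | bbaabab
  22 |   0 | bbabaaaabbababaaabbaabab
  23 |   8 | bbababaaabbaabab

SA = [4, 14, 5, 19, 15, 6, 22, 2, 12, 20, 10, 16, 7, 23, 3, 13, 18, 21, 1, 11, 9, 17, 0, 8]
i: (SA[i-1],SA[i]) lcp shared
  1: (4,14) 3 'aaa'
  2: (14,5) 6 'aaabba'
  3: (5,19) 2 'aa'
  4: (19,15) 3 'aab'
  5: (15,6) 5 'aabba'
  6: (6,22) 1 'a'
  7: (22,2) 2 'ab'
  8: (2,12) 5 'abaaa'
  9: (12,20) 3 'aba'
  10: (20,10) 4 'abab'
  11: (10,16) 2 'ab'
  12: (16,7) 4 'abba'
  13: (7,23) 0 ''
  14: (23,3) 1 'b'
  15: (3,13) 4 'baaa'
  16: (13,18) 3 'baa'
  17: (18,21) 2 'ba'
  18: (21,1) 3 'bab'
  19: (1,11) 6 'babaaa'
  20: (11,9) 4 'baba'
  21: (9,17) 1 'b'
  22: (17,0) 3 'bba'
  23: (0,8) 5 'bbaba'

[0, 3, 6, 2, 3, 5, 1, 2, 5, 3, 4, 2, 4, 0, 1, 4, 3, 2, 3, 6, 4, 1, 3, 5]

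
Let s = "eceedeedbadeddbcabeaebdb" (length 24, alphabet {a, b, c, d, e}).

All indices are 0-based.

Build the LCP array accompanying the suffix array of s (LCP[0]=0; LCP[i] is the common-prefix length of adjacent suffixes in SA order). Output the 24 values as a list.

sorted suffixes:
  #0 SA[0]=16  'abeaebdb'
  #1 SA[1]=9  'adeddbcabeaebdb'
  #2 SA[2]=19  'aebdb'
  #3 SA[3]=23  'b'
  #4 SA[4]=8  'badeddbcabeaebdb'
  #5 SA[5]=14  'bcabeaebdb'
  #6 SA[6]=21  'bdb'
  #7 SA[7]=17  'beaebdb'
  #8 SA[8]=15  'cabeaebdb'
  #9 SA[9]=1  'ceedeedbadeddbcabeaebdb'
  #10 SA[10]=22  'db'
  #11 SA[11]=7  'dbadeddbcabeaebdb'
  #12 SA[12]=13  'dbcabeaebdb'
  #13 SA[13]=12  'ddbcabeaebdb'
  #14 SA[14]=10  'deddbcabeaebdb'
  #15 SA[15]=4  'deedbadeddbcabeaebdb'
  #16 SA[16]=18  'eaebdb'
  #17 SA[17]=20  'ebdb'
  #18 SA[18]=0  'eceedeedbadeddbcabeaebdb'
  #19 SA[19]=6  'edbadeddbcabeaebdb'
  #20 SA[20]=11  'eddbcabeaebdb'
  #21 SA[21]=3  'edeedbadeddbcabeaebdb'
  #22 SA[22]=5  'eedbadeddbcabeaebdb'
  #23 SA[23]=2  'eedeedbadeddbcabeaebdb'

SA = [16, 9, 19, 23, 8, 14, 21, 17, 15, 1, 22, 7, 13, 12, 10, 4, 18, 20, 0, 6, 11, 3, 5, 2]
rank  pair      lcp
   1  s[16:],s[9:]  1  'a'
   2  s[9:],s[19:]  1  'a'
   3  s[19:],s[23:]  0  ''
   4  s[23:],s[8:]  1  'b'
   5  s[8:],s[14:]  1  'b'
   6  s[14:],s[21:]  1  'b'
   7  s[21:],s[17:]  1  'b'
   8  s[17:],s[15:]  0  ''
   9  s[15:],s[1:]  1  'c'
  10  s[1:],s[22:]  0  ''
  11  s[22:],s[7:]  2  'db'
  12  s[7:],s[13:]  2  'db'
  13  s[13:],s[12:]  1  'd'
  14  s[12:],s[10:]  1  'd'
  15  s[10:],s[4:]  2  'de'
  16  s[4:],s[18:]  0  ''
  17  s[18:],s[20:]  1  'e'
  18  s[20:],s[0:]  1  'e'
  19  s[0:],s[6:]  1  'e'
  20  s[6:],s[11:]  2  'ed'
  21  s[11:],s[3:]  2  'ed'
  22  s[3:],s[5:]  1  'e'
  23  s[5:],s[2:]  3  'eed'

[0, 1, 1, 0, 1, 1, 1, 1, 0, 1, 0, 2, 2, 1, 1, 2, 0, 1, 1, 1, 2, 2, 1, 3]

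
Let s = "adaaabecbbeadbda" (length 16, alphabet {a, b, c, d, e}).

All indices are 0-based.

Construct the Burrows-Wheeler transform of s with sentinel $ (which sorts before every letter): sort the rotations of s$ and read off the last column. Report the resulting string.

rank  rotation           last
    0  $adaaabecbbeadbda  a
    1  a$adaaabecbbeadbd  d
    2  aaabecbbeadbda$ad  d
    3  aabecbbeadbda$ada  a
    4  abecbbeadbda$adaa  a
    5  adaaabecbbeadbda$  $
    6  adbda$adaaabecbbe  e
    7  bbeadbda$adaaabec  c
    8  bda$adaaabecbbead  d
    9  beadbda$adaaabecb  b
   10  becbbeadbda$adaaa  a
   11  cbbeadbda$adaaabe  e
   12  da$adaaabecbbeadb  b
   13  daaabecbbeadbda$a  a
   14  dbda$adaaabecbbea  a
   15  eadbda$adaaabecbb  b
   16  ecbbeadbda$adaaab  b

addaa$ecdbaebaabb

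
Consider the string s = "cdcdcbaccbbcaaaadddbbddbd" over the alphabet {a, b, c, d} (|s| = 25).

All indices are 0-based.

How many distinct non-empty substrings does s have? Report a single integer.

rank→(start, suffix):
  0 → (12, 'aaaadddbbddbd')
  1 → (13, 'aaadddbbddbd')
  2 → (14, 'aadddbbddbd')
  3 → (6, 'accbbcaaaadddbbddbd')
  4 → (15, 'adddbbddbd')
  5 → (5, 'baccbbcaaaadddbbddbd')
  6 → (9, 'bbcaaaadddbbddbd')
  7 → (19, 'bbddbd')
  8 → (10, 'bcaaaadddbbddbd')
  9 → (23, 'bd')
  10 → (20, 'bddbd')
  11 → (11, 'caaaadddbbddbd')
  12 → (4, 'cbaccbbcaaaadddbbddbd')
  13 → (8, 'cbbcaaaadddbbddbd')
  14 → (7, 'ccbbcaaaadddbbddbd')
  15 → (2, 'cdcbaccbbcaaaadddbbddbd')
  16 → (0, 'cdcdcbaccbbcaaaadddbbddbd')
  17 → (24, 'd')
  18 → (18, 'dbbddbd')
  19 → (22, 'dbd')
  20 → (3, 'dcbaccbbcaaaadddbbddbd')
  21 → (1, 'dcdcbaccbbcaaaadddbbddbd')
  22 → (17, 'ddbbddbd')
  23 → (21, 'ddbd')
  24 → (16, 'dddbbddbd')

SA = [12, 13, 14, 6, 15, 5, 9, 19, 10, 23, 20, 11, 4, 8, 7, 2, 0, 24, 18, 22, 3, 1, 17, 21, 16]
[i] adj suffixes → lcp
  [1] 12/13 → 3 ('aaa')
  [2] 13/14 → 2 ('aa')
  [3] 14/6 → 1 ('a')
  [4] 6/15 → 1 ('a')
  [5] 15/5 → 0 ('')
  [6] 5/9 → 1 ('b')
  [7] 9/19 → 2 ('bb')
  [8] 19/10 → 1 ('b')
  [9] 10/23 → 1 ('b')
  [10] 23/20 → 2 ('bd')
  [11] 20/11 → 0 ('')
  [12] 11/4 → 1 ('c')
  [13] 4/8 → 2 ('cb')
  [14] 8/7 → 1 ('c')
  [15] 7/2 → 1 ('c')
  [16] 2/0 → 3 ('cdc')
  [17] 0/24 → 0 ('')
  [18] 24/18 → 1 ('d')
  [19] 18/22 → 2 ('db')
  [20] 22/3 → 1 ('d')
  [21] 3/1 → 2 ('dc')
  [22] 1/17 → 1 ('d')
  [23] 17/21 → 3 ('ddb')
  [24] 21/16 → 2 ('dd')

n(n+1)/2 = 25·26/2 = 325
Σ LCP = 0 + 3 + 2 + 1 + 1 + 0 + 1 + 2 + 1 + 1 + 2 + 0 + 1 + 2 + 1 + 1 + 3 + 0 + 1 + 2 + 1 + 2 + 1 + 3 + 2 = 34
distinct = 325 − 34 = 291

291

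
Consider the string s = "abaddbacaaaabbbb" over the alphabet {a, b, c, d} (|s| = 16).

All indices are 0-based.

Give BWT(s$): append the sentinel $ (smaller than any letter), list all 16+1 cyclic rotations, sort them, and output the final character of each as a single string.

bcaa$abbbdabbaada

rank  rotation           last
    0  $abaddbacaaaabbbb  b
    1  aaaabbbb$abaddbac  c
    2  aaabbbb$abaddbaca  a
    3  aabbbb$abaddbacaa  a
    4  abaddbacaaaabbbb$  $
    5  abbbb$abaddbacaaa  a
    6  acaaaabbbb$abaddb  b
    7  addbacaaaabbbb$ab  b
    8  b$abaddbacaaaabbb  b
    9  bacaaaabbbb$abadd  d
   10  baddbacaaaabbbb$a  a
   11  bb$abaddbacaaaabb  b
   12  bbb$abaddbacaaaab  b
   13  bbbb$abaddbacaaaa  a
   14  caaaabbbb$abaddba  a
   15  dbacaaaabbbb$abad  d
   16  ddbacaaaabbbb$aba  a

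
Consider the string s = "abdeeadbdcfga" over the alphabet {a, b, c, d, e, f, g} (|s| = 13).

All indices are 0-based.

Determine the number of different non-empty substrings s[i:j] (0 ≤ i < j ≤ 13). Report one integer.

rank | idx | suffix
   0 |  12 | a
   1 |   0 | abdeeadbdcfga
   2 |   5 | adbdcfga
   3 |   7 | bdcfga
   4 |   1 | bdeeadbdcfga
   5 |   9 | cfga
   6 |   6 | dbdcfga
   7 |   8 | dcfga
   8 |   2 | deeadbdcfga
   9 |   4 | eadbdcfga
  10 |   3 | eeadbdcfga
  11 |  10 | fga
  12 |  11 | ga

SA = [12, 0, 5, 7, 1, 9, 6, 8, 2, 4, 3, 10, 11]
[i] adj suffixes → lcp
  [1] 12/0 → 1 ('a')
  [2] 0/5 → 1 ('a')
  [3] 5/7 → 0 ('')
  [4] 7/1 → 2 ('bd')
  [5] 1/9 → 0 ('')
  [6] 9/6 → 0 ('')
  [7] 6/8 → 1 ('d')
  [8] 8/2 → 1 ('d')
  [9] 2/4 → 0 ('')
  [10] 4/3 → 1 ('e')
  [11] 3/10 → 0 ('')
  [12] 10/11 → 0 ('')

n(n+1)/2 = 13·14/2 = 91
Σ LCP = 0 + 1 + 1 + 0 + 2 + 0 + 0 + 1 + 1 + 0 + 1 + 0 + 0 = 7
distinct = 91 − 7 = 84

84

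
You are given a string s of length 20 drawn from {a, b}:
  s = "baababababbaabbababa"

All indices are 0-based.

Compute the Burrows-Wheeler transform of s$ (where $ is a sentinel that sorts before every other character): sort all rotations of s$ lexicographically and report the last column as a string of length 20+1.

rank  rotation               last
    0  $baababababbaabbababa  a
    1  a$baababababbaabbabab  b
    2  aababababbaabbababa$b  b
    3  aabbababa$baababababb  b
    4  aba$baababababbaabbab  b
    5  ababa$baababababbaabb  b
    6  ababababbaabbababa$ba  a
    7  abababbaabbababa$baab  b
    8  ababbaabbababa$baabab  b
    9  abbaabbababa$baababab  b
   10  abbababa$baababababba  a
   11  ba$baababababbaabbaba  a
   12  baababababbaabbababa$  $
   13  baabbababa$baabababab  b
   14  baba$baababababbaabba  a
   15  bababa$baababababbaab  b
   16  babababbaabbababa$baa  a
   17  bababbaabbababa$baaba  a
   18  babbaabbababa$baababa  a
   19  bbaabbababa$baabababa  a
   20  bbababa$baababababbaa  a

abbbbbabbbaa$babaaaaa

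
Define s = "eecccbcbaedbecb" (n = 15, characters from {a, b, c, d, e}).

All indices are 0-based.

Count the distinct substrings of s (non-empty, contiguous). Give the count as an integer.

106

sorted suffixes:
  #0 SA[0]=8  'aedbecb'
  #1 SA[1]=14  'b'
  #2 SA[2]=7  'baedbecb'
  #3 SA[3]=5  'bcbaedbecb'
  #4 SA[4]=11  'becb'
  #5 SA[5]=13  'cb'
  #6 SA[6]=6  'cbaedbecb'
  #7 SA[7]=4  'cbcbaedbecb'
  #8 SA[8]=3  'ccbcbaedbecb'
  #9 SA[9]=2  'cccbcbaedbecb'
  #10 SA[10]=10  'dbecb'
  #11 SA[11]=12  'ecb'
  #12 SA[12]=1  'ecccbcbaedbecb'
  #13 SA[13]=9  'edbecb'
  #14 SA[14]=0  'eecccbcbaedbecb'

SA = [8, 14, 7, 5, 11, 13, 6, 4, 3, 2, 10, 12, 1, 9, 0]
rank  pair      lcp
   1  s[8:],s[14:]  0  ''
   2  s[14:],s[7:]  1  'b'
   3  s[7:],s[5:]  1  'b'
   4  s[5:],s[11:]  1  'b'
   5  s[11:],s[13:]  0  ''
   6  s[13:],s[6:]  2  'cb'
   7  s[6:],s[4:]  2  'cb'
   8  s[4:],s[3:]  1  'c'
   9  s[3:],s[2:]  2  'cc'
  10  s[2:],s[10:]  0  ''
  11  s[10:],s[12:]  0  ''
  12  s[12:],s[1:]  2  'ec'
  13  s[1:],s[9:]  1  'e'
  14  s[9:],s[0:]  1  'e'

n(n+1)/2 = 15·16/2 = 120
Σ LCP = 0 + 0 + 1 + 1 + 1 + 0 + 2 + 2 + 1 + 2 + 0 + 0 + 2 + 1 + 1 = 14
distinct = 120 − 14 = 106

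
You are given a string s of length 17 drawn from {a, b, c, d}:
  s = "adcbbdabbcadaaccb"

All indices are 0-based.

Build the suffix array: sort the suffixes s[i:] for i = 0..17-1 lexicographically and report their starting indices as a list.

rank | idx | suffix
   0 |  12 | aaccb
   1 |   6 | abbcadaaccb
   2 |  13 | accb
   3 |  10 | adaaccb
   4 |   0 | adcbbdabbcadaaccb
   5 |  16 | b
   6 |   7 | bbcadaaccb
   7 |   3 | bbdabbcadaaccb
   8 |   8 | bcadaaccb
   9 |   4 | bdabbcadaaccb
  10 |   9 | cadaaccb
  11 |  15 | cb
  12 |   2 | cbbdabbcadaaccb
  13 |  14 | ccb
  14 |  11 | daaccb
  15 |   5 | dabbcadaaccb
  16 |   1 | dcbbdabbcadaaccb

[12, 6, 13, 10, 0, 16, 7, 3, 8, 4, 9, 15, 2, 14, 11, 5, 1]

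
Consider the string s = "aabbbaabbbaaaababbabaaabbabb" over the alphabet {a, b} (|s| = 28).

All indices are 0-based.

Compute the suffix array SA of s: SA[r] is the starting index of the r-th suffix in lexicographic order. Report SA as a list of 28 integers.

[10, 11, 20, 12, 21, 5, 0, 18, 13, 25, 15, 22, 6, 1, 27, 9, 19, 4, 17, 24, 14, 26, 8, 3, 16, 23, 7, 2]

rank→(start, suffix):
  0 → (10, 'aaaababbabaaabbabb')
  1 → (11, 'aaababbabaaabbabb')
  2 → (20, 'aaabbabb')
  3 → (12, 'aababbabaaabbabb')
  4 → (21, 'aabbabb')
  5 → (5, 'aabbbaaaababbabaaabbabb')
  6 → (0, 'aabbbaabbbaaaababbabaaabbabb')
  7 → (18, 'abaaabbabb')
  8 → (13, 'ababbabaaabbabb')
  9 → (25, 'abb')
  10 → (15, 'abbabaaabbabb')
  11 → (22, 'abbabb')
  12 → (6, 'abbbaaaababbabaaabbabb')
  13 → (1, 'abbbaabbbaaaababbabaaabbabb')
  14 → (27, 'b')
  15 → (9, 'baaaababbabaaabbabb')
  16 → (19, 'baaabbabb')
  17 → (4, 'baabbbaaaababbabaaabbabb')
  18 → (17, 'babaaabbabb')
  19 → (24, 'babb')
  20 → (14, 'babbabaaabbabb')
  21 → (26, 'bb')
  22 → (8, 'bbaaaababbabaaabbabb')
  23 → (3, 'bbaabbbaaaababbabaaabbabb')
  24 → (16, 'bbabaaabbabb')
  25 → (23, 'bbabb')
  26 → (7, 'bbbaaaababbabaaabbabb')
  27 → (2, 'bbbaabbbaaaababbabaaabbabb')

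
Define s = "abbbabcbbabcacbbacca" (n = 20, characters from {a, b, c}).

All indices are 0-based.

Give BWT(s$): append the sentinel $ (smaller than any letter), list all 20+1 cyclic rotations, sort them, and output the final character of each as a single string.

ac$bbcbbbbcbcaaacbbaa

rank  rotation               last
    0  $abbbabcbbabcacbbacca  a
    1  a$abbbabcbbabcacbbacc  c
    2  abbbabcbbabcacbbacca$  $
    3  abcacbbacca$abbbabcbb  b
    4  abcbbabcacbbacca$abbb  b
    5  acbbacca$abbbabcbbabc  c
    6  acca$abbbabcbbabcacbb  b
    7  babcacbbacca$abbbabcb  b
    8  babcbbabcacbbacca$abb  b
    9  bacca$abbbabcbbabcacb  b
   10  bbabcacbbacca$abbbabc  c
   11  bbabcbbabcacbbacca$ab  b
   12  bbacca$abbbabcbbabcac  c
   13  bbbabcbbabcacbbacca$a  a
   14  bcacbbacca$abbbabcbba  a
   15  bcbbabcacbbacca$abbba  a
   16  ca$abbbabcbbabcacbbac  c
   17  cacbbacca$abbbabcbbab  b
   18  cbbabcacbbacca$abbbab  b
   19  cbbacca$abbbabcbbabca  a
   20  cca$abbbabcbbabcacbba  a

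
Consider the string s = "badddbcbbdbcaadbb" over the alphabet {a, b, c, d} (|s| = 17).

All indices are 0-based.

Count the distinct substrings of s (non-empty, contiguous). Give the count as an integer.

sorted suffixes:
  #0 SA[0]=12  'aadbb'
  #1 SA[1]=13  'adbb'
  #2 SA[2]=1  'adddbcbbdbcaadbb'
  #3 SA[3]=16  'b'
  #4 SA[4]=0  'badddbcbbdbcaadbb'
  #5 SA[5]=15  'bb'
  #6 SA[6]=7  'bbdbcaadbb'
  #7 SA[7]=10  'bcaadbb'
  #8 SA[8]=5  'bcbbdbcaadbb'
  #9 SA[9]=8  'bdbcaadbb'
  #10 SA[10]=11  'caadbb'
  #11 SA[11]=6  'cbbdbcaadbb'
  #12 SA[12]=14  'dbb'
  #13 SA[13]=9  'dbcaadbb'
  #14 SA[14]=4  'dbcbbdbcaadbb'
  #15 SA[15]=3  'ddbcbbdbcaadbb'
  #16 SA[16]=2  'dddbcbbdbcaadbb'

SA = [12, 13, 1, 16, 0, 15, 7, 10, 5, 8, 11, 6, 14, 9, 4, 3, 2]
[i] adj suffixes → lcp
  [1] 12/13 → 1 ('a')
  [2] 13/1 → 2 ('ad')
  [3] 1/16 → 0 ('')
  [4] 16/0 → 1 ('b')
  [5] 0/15 → 1 ('b')
  [6] 15/7 → 2 ('bb')
  [7] 7/10 → 1 ('b')
  [8] 10/5 → 2 ('bc')
  [9] 5/8 → 1 ('b')
  [10] 8/11 → 0 ('')
  [11] 11/6 → 1 ('c')
  [12] 6/14 → 0 ('')
  [13] 14/9 → 2 ('db')
  [14] 9/4 → 3 ('dbc')
  [15] 4/3 → 1 ('d')
  [16] 3/2 → 2 ('dd')

n(n+1)/2 = 17·18/2 = 153
Σ LCP = 0 + 1 + 2 + 0 + 1 + 1 + 2 + 1 + 2 + 1 + 0 + 1 + 0 + 2 + 3 + 1 + 2 = 20
distinct = 153 − 20 = 133

133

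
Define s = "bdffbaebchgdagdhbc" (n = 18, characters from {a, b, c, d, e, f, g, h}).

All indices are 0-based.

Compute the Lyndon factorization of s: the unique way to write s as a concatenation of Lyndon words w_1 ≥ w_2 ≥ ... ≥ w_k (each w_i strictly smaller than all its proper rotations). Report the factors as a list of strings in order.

["bdff", "b", "aebchgdagdhbc"]

emit factor 1: 'bdff' (i=0, period=4)
emit factor 2: 'b' (i=4, period=1)
emit factor 3: 'aebchgdagdhbc' (i=5, period=13)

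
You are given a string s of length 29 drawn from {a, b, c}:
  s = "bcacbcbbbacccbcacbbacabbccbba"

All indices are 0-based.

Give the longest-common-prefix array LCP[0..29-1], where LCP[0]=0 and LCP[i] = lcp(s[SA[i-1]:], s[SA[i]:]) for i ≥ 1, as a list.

rank | idx | suffix
   0 |  28 | a
   1 |  21 | abbccbba
   2 |  19 | acabbccbba
   3 |  15 | acbbacabbccbba
   4 |   2 | acbcbbbacccbcacbbacabbccbba
   5 |   9 | acccbcacbbacabbccbba
   6 |  27 | ba
   7 |  18 | bacabbccbba
   8 |   8 | bacccbcacbbacabbccbba
   9 |  26 | bba
  10 |  17 | bbacabbccbba
  11 |   7 | bbacccbcacbbacabbccbba
  12 |   6 | bbbacccbcacbbacabbccbba
  13 |  22 | bbccbba
  14 |  13 | bcacbbacabbccbba
  15 |   0 | bcacbcbbbacccbcacbbacabbccbba
  16 |   4 | bcbbbacccbcacbbacabbccbba
  17 |  23 | bccbba
  18 |  20 | cabbccbba
  19 |  14 | cacbbacabbccbba
  20 |   1 | cacbcbbbacccbcacbbacabbccbba
  21 |  25 | cbba
  22 |  16 | cbbacabbccbba
  23 |   5 | cbbbacccbcacbbacabbccbba
  24 |  12 | cbcacbbacabbccbba
  25 |   3 | cbcbbbacccbcacbbacabbccbba
  26 |  24 | ccbba
  27 |  11 | ccbcacbbacabbccbba
  28 |  10 | cccbcacbbacabbccbba

SA = [28, 21, 19, 15, 2, 9, 27, 18, 8, 26, 17, 7, 6, 22, 13, 0, 4, 23, 20, 14, 1, 25, 16, 5, 12, 3, 24, 11, 10]
rank  pair      lcp
   1  s[28:],s[21:]  1  'a'
   2  s[21:],s[19:]  1  'a'
   3  s[19:],s[15:]  2  'ac'
   4  s[15:],s[2:]  3  'acb'
   5  s[2:],s[9:]  2  'ac'
   6  s[9:],s[27:]  0  ''
   7  s[27:],s[18:]  2  'ba'
   8  s[18:],s[8:]  3  'bac'
   9  s[8:],s[26:]  1  'b'
  10  s[26:],s[17:]  3  'bba'
  11  s[17:],s[7:]  4  'bbac'
  12  s[7:],s[6:]  2  'bb'
  13  s[6:],s[22:]  2  'bb'
  14  s[22:],s[13:]  1  'b'
  15  s[13:],s[0:]  5  'bcacb'
  16  s[0:],s[4:]  2  'bc'
  17  s[4:],s[23:]  2  'bc'
  18  s[23:],s[20:]  0  ''
  19  s[20:],s[14:]  2  'ca'
  20  s[14:],s[1:]  4  'cacb'
  21  s[1:],s[25:]  1  'c'
  22  s[25:],s[16:]  4  'cbba'
  23  s[16:],s[5:]  3  'cbb'
  24  s[5:],s[12:]  2  'cb'
  25  s[12:],s[3:]  3  'cbc'
  26  s[3:],s[24:]  1  'c'
  27  s[24:],s[11:]  3  'ccb'
  28  s[11:],s[10:]  2  'cc'

[0, 1, 1, 2, 3, 2, 0, 2, 3, 1, 3, 4, 2, 2, 1, 5, 2, 2, 0, 2, 4, 1, 4, 3, 2, 3, 1, 3, 2]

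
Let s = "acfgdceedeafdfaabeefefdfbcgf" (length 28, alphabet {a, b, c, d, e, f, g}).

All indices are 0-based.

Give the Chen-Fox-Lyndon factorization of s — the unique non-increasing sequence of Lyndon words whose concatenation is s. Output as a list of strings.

["acfgdceedeafdf", "aabeefefdfbcgf"]

emit factor 1: 'acfgdceedeafdf' (i=0, period=14)
emit factor 2: 'aabeefefdfbcgf' (i=14, period=14)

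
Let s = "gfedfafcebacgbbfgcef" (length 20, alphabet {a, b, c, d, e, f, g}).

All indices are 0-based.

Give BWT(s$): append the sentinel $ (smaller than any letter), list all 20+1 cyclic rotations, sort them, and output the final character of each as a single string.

fbfegbfgaecfcedagbcf$

rank  rotation               last
    0  $gfedfafcebacgbbfgcef  f
    1  acgbbfgcef$gfedfafceb  b
    2  afcebacgbbfgcef$gfedf  f
    3  bacgbbfgcef$gfedfafce  e
    4  bbfgcef$gfedfafcebacg  g
    5  bfgcef$gfedfafcebacgb  b
    6  cebacgbbfgcef$gfedfaf  f
    7  cef$gfedfafcebacgbbfg  g
    8  cgbbfgcef$gfedfafceba  a
    9  dfafcebacgbbfgcef$gfe  e
   10  ebacgbbfgcef$gfedfafc  c
   11  edfafcebacgbbfgcef$gf  f
   12  ef$gfedfafcebacgbbfgc  c
   13  f$gfedfafcebacgbbfgce  e
   14  fafcebacgbbfgcef$gfed  d
   15  fcebacgbbfgcef$gfedfa  a
   16  fedfafcebacgbbfgcef$g  g
   17  fgcef$gfedfafcebacgbb  b
   18  gbbfgcef$gfedfafcebac  c
   19  gcef$gfedfafcebacgbbf  f
   20  gfedfafcebacgbbfgcef$  $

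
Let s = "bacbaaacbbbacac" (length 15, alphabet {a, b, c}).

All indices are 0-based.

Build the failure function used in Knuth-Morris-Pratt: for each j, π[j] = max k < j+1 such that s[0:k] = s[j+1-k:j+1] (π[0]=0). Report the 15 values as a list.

[0, 0, 0, 1, 2, 0, 0, 0, 1, 1, 1, 2, 3, 0, 0]

π[0] = 0
j=1 s[j]='a': π[1]=0 (border '')
j=2 s[j]='c': π[2]=0 (border '')
j=3 s[j]='b': π[3]=1 (border 'b')
j=4 s[j]='a': π[4]=2 (border 'ba')
j=5 s[j]='a': k: 2→0; π[5]=0 (border '')
j=6 s[j]='a': π[6]=0 (border '')
j=7 s[j]='c': π[7]=0 (border '')
j=8 s[j]='b': π[8]=1 (border 'b')
j=9 s[j]='b': k: 1→0; π[9]=1 (border 'b')
j=10 s[j]='b': k: 1→0; π[10]=1 (border 'b')
j=11 s[j]='a': π[11]=2 (border 'ba')
j=12 s[j]='c': π[12]=3 (border 'bac')
j=13 s[j]='a': k: 3→0; π[13]=0 (border '')
j=14 s[j]='c': π[14]=0 (border '')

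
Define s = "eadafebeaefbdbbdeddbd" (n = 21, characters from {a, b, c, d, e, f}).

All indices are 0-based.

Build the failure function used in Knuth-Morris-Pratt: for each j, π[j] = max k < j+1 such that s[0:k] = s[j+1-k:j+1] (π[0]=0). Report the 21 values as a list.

π[0] = 0
j=1 s[j]='a': π[1]=0 (border '')
j=2 s[j]='d': π[2]=0 (border '')
j=3 s[j]='a': π[3]=0 (border '')
j=4 s[j]='f': π[4]=0 (border '')
j=5 s[j]='e': π[5]=1 (border 'e')
j=6 s[j]='b': k: 1→0; π[6]=0 (border '')
j=7 s[j]='e': π[7]=1 (border 'e')
j=8 s[j]='a': π[8]=2 (border 'ea')
j=9 s[j]='e': k: 2→0; π[9]=1 (border 'e')
j=10 s[j]='f': k: 1→0; π[10]=0 (border '')
j=11 s[j]='b': π[11]=0 (border '')
j=12 s[j]='d': π[12]=0 (border '')
j=13 s[j]='b': π[13]=0 (border '')
j=14 s[j]='b': π[14]=0 (border '')
j=15 s[j]='d': π[15]=0 (border '')
j=16 s[j]='e': π[16]=1 (border 'e')
j=17 s[j]='d': k: 1→0; π[17]=0 (border '')
j=18 s[j]='d': π[18]=0 (border '')
j=19 s[j]='b': π[19]=0 (border '')
j=20 s[j]='d': π[20]=0 (border '')

[0, 0, 0, 0, 0, 1, 0, 1, 2, 1, 0, 0, 0, 0, 0, 0, 1, 0, 0, 0, 0]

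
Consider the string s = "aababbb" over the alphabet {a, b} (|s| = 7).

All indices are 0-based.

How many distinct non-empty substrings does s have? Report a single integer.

rank→(start, suffix):
  0 → (0, 'aababbb')
  1 → (1, 'ababbb')
  2 → (3, 'abbb')
  3 → (6, 'b')
  4 → (2, 'babbb')
  5 → (5, 'bb')
  6 → (4, 'bbb')

SA = [0, 1, 3, 6, 2, 5, 4]
rank  pair      lcp
   1  s[0:],s[1:]  1  'a'
   2  s[1:],s[3:]  2  'ab'
   3  s[3:],s[6:]  0  ''
   4  s[6:],s[2:]  1  'b'
   5  s[2:],s[5:]  1  'b'
   6  s[5:],s[4:]  2  'bb'

n(n+1)/2 = 7·8/2 = 28
Σ LCP = 0 + 1 + 2 + 0 + 1 + 1 + 2 = 7
distinct = 28 − 7 = 21

21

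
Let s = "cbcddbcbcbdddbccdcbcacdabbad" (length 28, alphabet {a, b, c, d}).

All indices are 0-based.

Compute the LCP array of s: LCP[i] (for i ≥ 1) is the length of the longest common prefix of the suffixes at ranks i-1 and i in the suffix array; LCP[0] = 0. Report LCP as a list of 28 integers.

rank→(start, suffix):
  0 → (23, 'abbad')
  1 → (20, 'acdabbad')
  2 → (26, 'ad')
  3 → (25, 'bad')
  4 → (24, 'bbad')
  5 → (18, 'bcacdabbad')
  6 → (5, 'bcbcbdddbccdcbcacdabbad')
  7 → (7, 'bcbdddbccdcbcacdabbad')
  8 → (13, 'bccdcbcacdabbad')
  9 → (1, 'bcddbcbcbdddbccdcbcacdabbad')
  10 → (9, 'bdddbccdcbcacdabbad')
  11 → (19, 'cacdabbad')
  12 → (17, 'cbcacdabbad')
  13 → (6, 'cbcbdddbccdcbcacdabbad')
  14 → (0, 'cbcddbcbcbdddbccdcbcacdabbad')
  15 → (8, 'cbdddbccdcbcacdabbad')
  16 → (14, 'ccdcbcacdabbad')
  17 → (21, 'cdabbad')
  18 → (15, 'cdcbcacdabbad')
  19 → (2, 'cddbcbcbdddbccdcbcacdabbad')
  20 → (27, 'd')
  21 → (22, 'dabbad')
  22 → (4, 'dbcbcbdddbccdcbcacdabbad')
  23 → (12, 'dbccdcbcacdabbad')
  24 → (16, 'dcbcacdabbad')
  25 → (3, 'ddbcbcbdddbccdcbcacdabbad')
  26 → (11, 'ddbccdcbcacdabbad')
  27 → (10, 'dddbccdcbcacdabbad')

SA = [23, 20, 26, 25, 24, 18, 5, 7, 13, 1, 9, 19, 17, 6, 0, 8, 14, 21, 15, 2, 27, 22, 4, 12, 16, 3, 11, 10]
[i] adj suffixes → lcp
  [1] 23/20 → 1 ('a')
  [2] 20/26 → 1 ('a')
  [3] 26/25 → 0 ('')
  [4] 25/24 → 1 ('b')
  [5] 24/18 → 1 ('b')
  [6] 18/5 → 2 ('bc')
  [7] 5/7 → 3 ('bcb')
  [8] 7/13 → 2 ('bc')
  [9] 13/1 → 2 ('bc')
  [10] 1/9 → 1 ('b')
  [11] 9/19 → 0 ('')
  [12] 19/17 → 1 ('c')
  [13] 17/6 → 3 ('cbc')
  [14] 6/0 → 3 ('cbc')
  [15] 0/8 → 2 ('cb')
  [16] 8/14 → 1 ('c')
  [17] 14/21 → 1 ('c')
  [18] 21/15 → 2 ('cd')
  [19] 15/2 → 2 ('cd')
  [20] 2/27 → 0 ('')
  [21] 27/22 → 1 ('d')
  [22] 22/4 → 1 ('d')
  [23] 4/12 → 3 ('dbc')
  [24] 12/16 → 1 ('d')
  [25] 16/3 → 1 ('d')
  [26] 3/11 → 4 ('ddbc')
  [27] 11/10 → 2 ('dd')

[0, 1, 1, 0, 1, 1, 2, 3, 2, 2, 1, 0, 1, 3, 3, 2, 1, 1, 2, 2, 0, 1, 1, 3, 1, 1, 4, 2]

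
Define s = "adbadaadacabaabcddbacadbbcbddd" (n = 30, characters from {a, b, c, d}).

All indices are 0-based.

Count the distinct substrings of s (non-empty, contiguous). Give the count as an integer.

sorted suffixes:
  #0 SA[0]=12  'aabcddbacadbbcbddd'
  #1 SA[1]=5  'aadacabaabcddbacadbbcbddd'
  #2 SA[2]=10  'abaabcddbacadbbcbddd'
  #3 SA[3]=13  'abcddbacadbbcbddd'
  #4 SA[4]=8  'acabaabcddbacadbbcbddd'
  #5 SA[5]=19  'acadbbcbddd'
  #6 SA[6]=3  'adaadacabaabcddbacadbbcbddd'
  #7 SA[7]=6  'adacabaabcddbacadbbcbddd'
  #8 SA[8]=0  'adbadaadacabaabcddbacadbbcbddd'
  #9 SA[9]=21  'adbbcbddd'
  #10 SA[10]=11  'baabcddbacadbbcbddd'
  #11 SA[11]=18  'bacadbbcbddd'
  #12 SA[12]=2  'badaadacabaabcddbacadbbcbddd'
  #13 SA[13]=23  'bbcbddd'
  #14 SA[14]=24  'bcbddd'
  #15 SA[15]=14  'bcddbacadbbcbddd'
  #16 SA[16]=26  'bddd'
  #17 SA[17]=9  'cabaabcddbacadbbcbddd'
  #18 SA[18]=20  'cadbbcbddd'
  #19 SA[19]=25  'cbddd'
  #20 SA[20]=15  'cddbacadbbcbddd'
  #21 SA[21]=29  'd'
  #22 SA[22]=4  'daadacabaabcddbacadbbcbddd'
  #23 SA[23]=7  'dacabaabcddbacadbbcbddd'
  #24 SA[24]=17  'dbacadbbcbddd'
  #25 SA[25]=1  'dbadaadacabaabcddbacadbbcbddd'
  #26 SA[26]=22  'dbbcbddd'
  #27 SA[27]=28  'dd'
  #28 SA[28]=16  'ddbacadbbcbddd'
  #29 SA[29]=27  'ddd'

SA = [12, 5, 10, 13, 8, 19, 3, 6, 0, 21, 11, 18, 2, 23, 24, 14, 26, 9, 20, 25, 15, 29, 4, 7, 17, 1, 22, 28, 16, 27]
[i] adj suffixes → lcp
  [1] 12/5 → 2 ('aa')
  [2] 5/10 → 1 ('a')
  [3] 10/13 → 2 ('ab')
  [4] 13/8 → 1 ('a')
  [5] 8/19 → 3 ('aca')
  [6] 19/3 → 1 ('a')
  [7] 3/6 → 3 ('ada')
  [8] 6/0 → 2 ('ad')
  [9] 0/21 → 3 ('adb')
  [10] 21/11 → 0 ('')
  [11] 11/18 → 2 ('ba')
  [12] 18/2 → 2 ('ba')
  [13] 2/23 → 1 ('b')
  [14] 23/24 → 1 ('b')
  [15] 24/14 → 2 ('bc')
  [16] 14/26 → 1 ('b')
  [17] 26/9 → 0 ('')
  [18] 9/20 → 2 ('ca')
  [19] 20/25 → 1 ('c')
  [20] 25/15 → 1 ('c')
  [21] 15/29 → 0 ('')
  [22] 29/4 → 1 ('d')
  [23] 4/7 → 2 ('da')
  [24] 7/17 → 1 ('d')
  [25] 17/1 → 3 ('dba')
  [26] 1/22 → 2 ('db')
  [27] 22/28 → 1 ('d')
  [28] 28/16 → 2 ('dd')
  [29] 16/27 → 2 ('dd')

n(n+1)/2 = 30·31/2 = 465
Σ LCP = 0 + 2 + 1 + 2 + 1 + 3 + 1 + 3 + 2 + 3 + 0 + 2 + 2 + 1 + 1 + 2 + 1 + 0 + 2 + 1 + 1 + 0 + 1 + 2 + 1 + 3 + 2 + 1 + 2 + 2 = 45
distinct = 465 − 45 = 420

420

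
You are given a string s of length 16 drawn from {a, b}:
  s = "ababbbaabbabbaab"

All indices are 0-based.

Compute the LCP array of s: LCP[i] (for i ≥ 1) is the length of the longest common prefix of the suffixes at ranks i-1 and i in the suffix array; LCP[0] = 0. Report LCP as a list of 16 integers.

rank→(start, suffix):
  0 → (13, 'aab')
  1 → (6, 'aabbabbaab')
  2 → (14, 'ab')
  3 → (0, 'ababbbaabbabbaab')
  4 → (10, 'abbaab')
  5 → (7, 'abbabbaab')
  6 → (2, 'abbbaabbabbaab')
  7 → (15, 'b')
  8 → (12, 'baab')
  9 → (5, 'baabbabbaab')
  10 → (9, 'babbaab')
  11 → (1, 'babbbaabbabbaab')
  12 → (11, 'bbaab')
  13 → (4, 'bbaabbabbaab')
  14 → (8, 'bbabbaab')
  15 → (3, 'bbbaabbabbaab')

SA = [13, 6, 14, 0, 10, 7, 2, 15, 12, 5, 9, 1, 11, 4, 8, 3]
[i] adj suffixes → lcp
  [1] 13/6 → 3 ('aab')
  [2] 6/14 → 1 ('a')
  [3] 14/0 → 2 ('ab')
  [4] 0/10 → 2 ('ab')
  [5] 10/7 → 4 ('abba')
  [6] 7/2 → 3 ('abb')
  [7] 2/15 → 0 ('')
  [8] 15/12 → 1 ('b')
  [9] 12/5 → 4 ('baab')
  [10] 5/9 → 2 ('ba')
  [11] 9/1 → 4 ('babb')
  [12] 1/11 → 1 ('b')
  [13] 11/4 → 5 ('bbaab')
  [14] 4/8 → 3 ('bba')
  [15] 8/3 → 2 ('bb')

[0, 3, 1, 2, 2, 4, 3, 0, 1, 4, 2, 4, 1, 5, 3, 2]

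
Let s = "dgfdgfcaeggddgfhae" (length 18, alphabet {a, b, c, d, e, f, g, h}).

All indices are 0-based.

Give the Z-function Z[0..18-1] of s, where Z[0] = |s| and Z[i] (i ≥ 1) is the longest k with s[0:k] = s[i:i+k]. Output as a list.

Z[0]=18
i=1: outside box; Z[1]=0
i=2: outside box; Z[2]=0
i=3: outside box; Z[3]=3 grow→box=[3,6)
i=4: min(r-i=2, Z[1]=0)=0; Z[4]=0
i=5: min(r-i=1, Z[2]=0)=0; Z[5]=0
i=6: outside box; Z[6]=0
i=7: outside box; Z[7]=0
i=8: outside box; Z[8]=0
i=9: outside box; Z[9]=0
i=10: outside box; Z[10]=0
i=11: outside box; Z[11]=1 grow→box=[11,12)
i=12: outside box; Z[12]=3 grow→box=[12,15)
i=13: min(r-i=2, Z[1]=0)=0; Z[13]=0
i=14: min(r-i=1, Z[2]=0)=0; Z[14]=0
i=15: outside box; Z[15]=0
i=16: outside box; Z[16]=0
i=17: outside box; Z[17]=0

[18, 0, 0, 3, 0, 0, 0, 0, 0, 0, 0, 1, 3, 0, 0, 0, 0, 0]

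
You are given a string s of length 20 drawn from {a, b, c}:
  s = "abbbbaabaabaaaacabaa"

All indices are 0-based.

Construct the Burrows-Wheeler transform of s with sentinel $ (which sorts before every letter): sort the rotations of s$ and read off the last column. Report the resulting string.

aabbabbacaa$aaaabbbaa

rank  rotation               last
    0  $abbbbaabaabaaaacabaa  a
    1  a$abbbbaabaabaaaacaba  a
    2  aa$abbbbaabaabaaaacab  b
    3  aaaacabaa$abbbbaabaab  b
    4  aaacabaa$abbbbaabaaba  a
    5  aabaaaacabaa$abbbbaab  b
    6  aabaabaaaacabaa$abbbb  b
    7  aacabaa$abbbbaabaabaa  a
    8  abaa$abbbbaabaabaaaac  c
    9  abaaaacabaa$abbbbaaba  a
   10  abaabaaaacabaa$abbbba  a
   11  abbbbaabaabaaaacabaa$  $
   12  acabaa$abbbbaabaabaaa  a
   13  baa$abbbbaabaabaaaaca  a
   14  baaaacabaa$abbbbaabaa  a
   15  baabaaaacabaa$abbbbaa  a
   16  baabaabaaaacabaa$abbb  b
   17  bbaabaabaaaacabaa$abb  b
   18  bbbaabaabaaaacabaa$ab  b
   19  bbbbaabaabaaaacabaa$a  a
   20  cabaa$abbbbaabaabaaaa  a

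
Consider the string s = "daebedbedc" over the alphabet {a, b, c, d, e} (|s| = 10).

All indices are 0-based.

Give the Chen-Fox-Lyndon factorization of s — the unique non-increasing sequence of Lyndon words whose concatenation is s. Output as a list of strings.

emit factor 1: 'd' (i=0, period=1)
emit factor 2: 'aebedbedc' (i=1, period=9)

["d", "aebedbedc"]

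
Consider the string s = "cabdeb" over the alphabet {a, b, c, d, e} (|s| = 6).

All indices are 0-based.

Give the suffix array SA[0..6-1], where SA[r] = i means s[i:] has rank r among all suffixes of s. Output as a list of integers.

[1, 5, 2, 0, 3, 4]

rank→(start, suffix):
  0 → (1, 'abdeb')
  1 → (5, 'b')
  2 → (2, 'bdeb')
  3 → (0, 'cabdeb')
  4 → (3, 'deb')
  5 → (4, 'eb')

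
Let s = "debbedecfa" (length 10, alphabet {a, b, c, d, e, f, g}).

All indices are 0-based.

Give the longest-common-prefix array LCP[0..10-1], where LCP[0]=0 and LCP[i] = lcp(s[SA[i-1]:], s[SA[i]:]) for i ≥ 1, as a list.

[0, 0, 1, 0, 0, 2, 0, 1, 1, 0]

rank | idx | suffix
   0 |   9 | a
   1 |   2 | bbedecfa
   2 |   3 | bedecfa
   3 |   7 | cfa
   4 |   0 | debbedecfa
   5 |   5 | decfa
   6 |   1 | ebbedecfa
   7 |   6 | ecfa
   8 |   4 | edecfa
   9 |   8 | fa

SA = [9, 2, 3, 7, 0, 5, 1, 6, 4, 8]
[i] adj suffixes → lcp
  [1] 9/2 → 0 ('')
  [2] 2/3 → 1 ('b')
  [3] 3/7 → 0 ('')
  [4] 7/0 → 0 ('')
  [5] 0/5 → 2 ('de')
  [6] 5/1 → 0 ('')
  [7] 1/6 → 1 ('e')
  [8] 6/4 → 1 ('e')
  [9] 4/8 → 0 ('')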